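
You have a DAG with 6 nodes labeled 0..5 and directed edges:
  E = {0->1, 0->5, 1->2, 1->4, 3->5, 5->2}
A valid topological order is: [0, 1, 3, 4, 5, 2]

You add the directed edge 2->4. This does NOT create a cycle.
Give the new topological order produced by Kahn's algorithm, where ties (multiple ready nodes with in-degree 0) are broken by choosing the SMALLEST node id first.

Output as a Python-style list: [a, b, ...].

Answer: [0, 1, 3, 5, 2, 4]

Derivation:
Old toposort: [0, 1, 3, 4, 5, 2]
Added edge: 2->4
Position of 2 (5) > position of 4 (3). Must reorder: 2 must now come before 4.
Run Kahn's algorithm (break ties by smallest node id):
  initial in-degrees: [0, 1, 2, 0, 2, 2]
  ready (indeg=0): [0, 3]
  pop 0: indeg[1]->0; indeg[5]->1 | ready=[1, 3] | order so far=[0]
  pop 1: indeg[2]->1; indeg[4]->1 | ready=[3] | order so far=[0, 1]
  pop 3: indeg[5]->0 | ready=[5] | order so far=[0, 1, 3]
  pop 5: indeg[2]->0 | ready=[2] | order so far=[0, 1, 3, 5]
  pop 2: indeg[4]->0 | ready=[4] | order so far=[0, 1, 3, 5, 2]
  pop 4: no out-edges | ready=[] | order so far=[0, 1, 3, 5, 2, 4]
  Result: [0, 1, 3, 5, 2, 4]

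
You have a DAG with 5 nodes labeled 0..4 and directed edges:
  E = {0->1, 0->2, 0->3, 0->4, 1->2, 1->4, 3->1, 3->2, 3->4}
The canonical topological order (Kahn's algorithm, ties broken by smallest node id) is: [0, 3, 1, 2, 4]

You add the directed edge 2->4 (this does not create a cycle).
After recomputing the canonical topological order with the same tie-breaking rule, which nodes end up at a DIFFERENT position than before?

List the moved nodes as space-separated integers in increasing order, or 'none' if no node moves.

Answer: none

Derivation:
Old toposort: [0, 3, 1, 2, 4]
Added edge 2->4
Recompute Kahn (smallest-id tiebreak):
  initial in-degrees: [0, 2, 3, 1, 4]
  ready (indeg=0): [0]
  pop 0: indeg[1]->1; indeg[2]->2; indeg[3]->0; indeg[4]->3 | ready=[3] | order so far=[0]
  pop 3: indeg[1]->0; indeg[2]->1; indeg[4]->2 | ready=[1] | order so far=[0, 3]
  pop 1: indeg[2]->0; indeg[4]->1 | ready=[2] | order so far=[0, 3, 1]
  pop 2: indeg[4]->0 | ready=[4] | order so far=[0, 3, 1, 2]
  pop 4: no out-edges | ready=[] | order so far=[0, 3, 1, 2, 4]
New canonical toposort: [0, 3, 1, 2, 4]
Compare positions:
  Node 0: index 0 -> 0 (same)
  Node 1: index 2 -> 2 (same)
  Node 2: index 3 -> 3 (same)
  Node 3: index 1 -> 1 (same)
  Node 4: index 4 -> 4 (same)
Nodes that changed position: none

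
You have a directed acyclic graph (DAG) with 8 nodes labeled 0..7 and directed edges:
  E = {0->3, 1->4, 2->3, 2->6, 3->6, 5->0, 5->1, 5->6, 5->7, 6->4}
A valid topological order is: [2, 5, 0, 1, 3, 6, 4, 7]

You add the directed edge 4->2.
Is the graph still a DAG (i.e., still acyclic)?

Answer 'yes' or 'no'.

Given toposort: [2, 5, 0, 1, 3, 6, 4, 7]
Position of 4: index 6; position of 2: index 0
New edge 4->2: backward (u after v in old order)
Backward edge: old toposort is now invalid. Check if this creates a cycle.
Does 2 already reach 4? Reachable from 2: [2, 3, 4, 6]. YES -> cycle!
Still a DAG? no

Answer: no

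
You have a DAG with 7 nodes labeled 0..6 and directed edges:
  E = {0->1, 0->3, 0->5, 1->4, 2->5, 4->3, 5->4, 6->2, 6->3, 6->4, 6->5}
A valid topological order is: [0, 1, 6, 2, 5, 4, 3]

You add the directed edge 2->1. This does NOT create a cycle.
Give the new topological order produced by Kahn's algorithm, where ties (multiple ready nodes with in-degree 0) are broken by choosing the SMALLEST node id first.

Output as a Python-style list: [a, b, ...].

Old toposort: [0, 1, 6, 2, 5, 4, 3]
Added edge: 2->1
Position of 2 (3) > position of 1 (1). Must reorder: 2 must now come before 1.
Run Kahn's algorithm (break ties by smallest node id):
  initial in-degrees: [0, 2, 1, 3, 3, 3, 0]
  ready (indeg=0): [0, 6]
  pop 0: indeg[1]->1; indeg[3]->2; indeg[5]->2 | ready=[6] | order so far=[0]
  pop 6: indeg[2]->0; indeg[3]->1; indeg[4]->2; indeg[5]->1 | ready=[2] | order so far=[0, 6]
  pop 2: indeg[1]->0; indeg[5]->0 | ready=[1, 5] | order so far=[0, 6, 2]
  pop 1: indeg[4]->1 | ready=[5] | order so far=[0, 6, 2, 1]
  pop 5: indeg[4]->0 | ready=[4] | order so far=[0, 6, 2, 1, 5]
  pop 4: indeg[3]->0 | ready=[3] | order so far=[0, 6, 2, 1, 5, 4]
  pop 3: no out-edges | ready=[] | order so far=[0, 6, 2, 1, 5, 4, 3]
  Result: [0, 6, 2, 1, 5, 4, 3]

Answer: [0, 6, 2, 1, 5, 4, 3]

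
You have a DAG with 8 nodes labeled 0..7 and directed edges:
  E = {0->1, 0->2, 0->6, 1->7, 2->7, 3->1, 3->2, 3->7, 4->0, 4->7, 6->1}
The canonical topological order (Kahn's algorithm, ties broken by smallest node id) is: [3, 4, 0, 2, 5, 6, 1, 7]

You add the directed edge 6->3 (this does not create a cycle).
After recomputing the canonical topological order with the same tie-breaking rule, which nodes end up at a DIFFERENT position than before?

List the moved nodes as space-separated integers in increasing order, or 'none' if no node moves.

Answer: 0 1 2 3 4 5 6

Derivation:
Old toposort: [3, 4, 0, 2, 5, 6, 1, 7]
Added edge 6->3
Recompute Kahn (smallest-id tiebreak):
  initial in-degrees: [1, 3, 2, 1, 0, 0, 1, 4]
  ready (indeg=0): [4, 5]
  pop 4: indeg[0]->0; indeg[7]->3 | ready=[0, 5] | order so far=[4]
  pop 0: indeg[1]->2; indeg[2]->1; indeg[6]->0 | ready=[5, 6] | order so far=[4, 0]
  pop 5: no out-edges | ready=[6] | order so far=[4, 0, 5]
  pop 6: indeg[1]->1; indeg[3]->0 | ready=[3] | order so far=[4, 0, 5, 6]
  pop 3: indeg[1]->0; indeg[2]->0; indeg[7]->2 | ready=[1, 2] | order so far=[4, 0, 5, 6, 3]
  pop 1: indeg[7]->1 | ready=[2] | order so far=[4, 0, 5, 6, 3, 1]
  pop 2: indeg[7]->0 | ready=[7] | order so far=[4, 0, 5, 6, 3, 1, 2]
  pop 7: no out-edges | ready=[] | order so far=[4, 0, 5, 6, 3, 1, 2, 7]
New canonical toposort: [4, 0, 5, 6, 3, 1, 2, 7]
Compare positions:
  Node 0: index 2 -> 1 (moved)
  Node 1: index 6 -> 5 (moved)
  Node 2: index 3 -> 6 (moved)
  Node 3: index 0 -> 4 (moved)
  Node 4: index 1 -> 0 (moved)
  Node 5: index 4 -> 2 (moved)
  Node 6: index 5 -> 3 (moved)
  Node 7: index 7 -> 7 (same)
Nodes that changed position: 0 1 2 3 4 5 6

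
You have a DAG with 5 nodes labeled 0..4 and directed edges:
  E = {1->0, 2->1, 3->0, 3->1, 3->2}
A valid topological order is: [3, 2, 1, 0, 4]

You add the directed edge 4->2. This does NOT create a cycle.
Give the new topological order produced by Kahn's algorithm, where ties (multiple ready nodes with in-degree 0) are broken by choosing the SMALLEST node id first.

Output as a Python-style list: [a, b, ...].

Answer: [3, 4, 2, 1, 0]

Derivation:
Old toposort: [3, 2, 1, 0, 4]
Added edge: 4->2
Position of 4 (4) > position of 2 (1). Must reorder: 4 must now come before 2.
Run Kahn's algorithm (break ties by smallest node id):
  initial in-degrees: [2, 2, 2, 0, 0]
  ready (indeg=0): [3, 4]
  pop 3: indeg[0]->1; indeg[1]->1; indeg[2]->1 | ready=[4] | order so far=[3]
  pop 4: indeg[2]->0 | ready=[2] | order so far=[3, 4]
  pop 2: indeg[1]->0 | ready=[1] | order so far=[3, 4, 2]
  pop 1: indeg[0]->0 | ready=[0] | order so far=[3, 4, 2, 1]
  pop 0: no out-edges | ready=[] | order so far=[3, 4, 2, 1, 0]
  Result: [3, 4, 2, 1, 0]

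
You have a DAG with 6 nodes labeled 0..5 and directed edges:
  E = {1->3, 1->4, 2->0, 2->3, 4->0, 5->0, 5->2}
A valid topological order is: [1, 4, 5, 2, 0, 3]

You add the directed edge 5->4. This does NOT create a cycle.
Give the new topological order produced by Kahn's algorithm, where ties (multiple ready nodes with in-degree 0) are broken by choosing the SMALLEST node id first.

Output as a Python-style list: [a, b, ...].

Answer: [1, 5, 2, 3, 4, 0]

Derivation:
Old toposort: [1, 4, 5, 2, 0, 3]
Added edge: 5->4
Position of 5 (2) > position of 4 (1). Must reorder: 5 must now come before 4.
Run Kahn's algorithm (break ties by smallest node id):
  initial in-degrees: [3, 0, 1, 2, 2, 0]
  ready (indeg=0): [1, 5]
  pop 1: indeg[3]->1; indeg[4]->1 | ready=[5] | order so far=[1]
  pop 5: indeg[0]->2; indeg[2]->0; indeg[4]->0 | ready=[2, 4] | order so far=[1, 5]
  pop 2: indeg[0]->1; indeg[3]->0 | ready=[3, 4] | order so far=[1, 5, 2]
  pop 3: no out-edges | ready=[4] | order so far=[1, 5, 2, 3]
  pop 4: indeg[0]->0 | ready=[0] | order so far=[1, 5, 2, 3, 4]
  pop 0: no out-edges | ready=[] | order so far=[1, 5, 2, 3, 4, 0]
  Result: [1, 5, 2, 3, 4, 0]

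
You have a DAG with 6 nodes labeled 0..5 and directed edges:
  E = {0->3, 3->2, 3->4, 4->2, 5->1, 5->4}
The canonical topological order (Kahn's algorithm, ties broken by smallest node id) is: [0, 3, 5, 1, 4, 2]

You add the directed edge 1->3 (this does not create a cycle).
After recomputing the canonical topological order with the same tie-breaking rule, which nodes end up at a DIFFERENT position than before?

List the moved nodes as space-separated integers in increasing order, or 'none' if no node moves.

Answer: 1 3 5

Derivation:
Old toposort: [0, 3, 5, 1, 4, 2]
Added edge 1->3
Recompute Kahn (smallest-id tiebreak):
  initial in-degrees: [0, 1, 2, 2, 2, 0]
  ready (indeg=0): [0, 5]
  pop 0: indeg[3]->1 | ready=[5] | order so far=[0]
  pop 5: indeg[1]->0; indeg[4]->1 | ready=[1] | order so far=[0, 5]
  pop 1: indeg[3]->0 | ready=[3] | order so far=[0, 5, 1]
  pop 3: indeg[2]->1; indeg[4]->0 | ready=[4] | order so far=[0, 5, 1, 3]
  pop 4: indeg[2]->0 | ready=[2] | order so far=[0, 5, 1, 3, 4]
  pop 2: no out-edges | ready=[] | order so far=[0, 5, 1, 3, 4, 2]
New canonical toposort: [0, 5, 1, 3, 4, 2]
Compare positions:
  Node 0: index 0 -> 0 (same)
  Node 1: index 3 -> 2 (moved)
  Node 2: index 5 -> 5 (same)
  Node 3: index 1 -> 3 (moved)
  Node 4: index 4 -> 4 (same)
  Node 5: index 2 -> 1 (moved)
Nodes that changed position: 1 3 5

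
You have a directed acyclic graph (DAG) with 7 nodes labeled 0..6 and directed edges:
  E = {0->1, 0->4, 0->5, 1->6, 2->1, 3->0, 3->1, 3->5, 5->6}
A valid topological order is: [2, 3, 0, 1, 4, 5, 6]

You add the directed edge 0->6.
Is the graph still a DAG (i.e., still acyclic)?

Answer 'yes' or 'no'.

Given toposort: [2, 3, 0, 1, 4, 5, 6]
Position of 0: index 2; position of 6: index 6
New edge 0->6: forward
Forward edge: respects the existing order. Still a DAG, same toposort still valid.
Still a DAG? yes

Answer: yes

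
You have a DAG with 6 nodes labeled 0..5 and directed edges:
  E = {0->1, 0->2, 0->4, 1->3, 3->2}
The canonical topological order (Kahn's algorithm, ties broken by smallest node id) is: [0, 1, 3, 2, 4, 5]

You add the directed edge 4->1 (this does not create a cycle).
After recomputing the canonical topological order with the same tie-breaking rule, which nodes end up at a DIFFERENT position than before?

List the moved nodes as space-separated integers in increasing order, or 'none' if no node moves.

Old toposort: [0, 1, 3, 2, 4, 5]
Added edge 4->1
Recompute Kahn (smallest-id tiebreak):
  initial in-degrees: [0, 2, 2, 1, 1, 0]
  ready (indeg=0): [0, 5]
  pop 0: indeg[1]->1; indeg[2]->1; indeg[4]->0 | ready=[4, 5] | order so far=[0]
  pop 4: indeg[1]->0 | ready=[1, 5] | order so far=[0, 4]
  pop 1: indeg[3]->0 | ready=[3, 5] | order so far=[0, 4, 1]
  pop 3: indeg[2]->0 | ready=[2, 5] | order so far=[0, 4, 1, 3]
  pop 2: no out-edges | ready=[5] | order so far=[0, 4, 1, 3, 2]
  pop 5: no out-edges | ready=[] | order so far=[0, 4, 1, 3, 2, 5]
New canonical toposort: [0, 4, 1, 3, 2, 5]
Compare positions:
  Node 0: index 0 -> 0 (same)
  Node 1: index 1 -> 2 (moved)
  Node 2: index 3 -> 4 (moved)
  Node 3: index 2 -> 3 (moved)
  Node 4: index 4 -> 1 (moved)
  Node 5: index 5 -> 5 (same)
Nodes that changed position: 1 2 3 4

Answer: 1 2 3 4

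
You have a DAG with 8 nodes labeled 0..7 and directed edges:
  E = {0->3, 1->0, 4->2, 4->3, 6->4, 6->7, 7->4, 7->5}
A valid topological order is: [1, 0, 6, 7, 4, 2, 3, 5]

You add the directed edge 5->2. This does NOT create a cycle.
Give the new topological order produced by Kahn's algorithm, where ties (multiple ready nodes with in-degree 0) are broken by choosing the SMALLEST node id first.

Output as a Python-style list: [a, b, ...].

Answer: [1, 0, 6, 7, 4, 3, 5, 2]

Derivation:
Old toposort: [1, 0, 6, 7, 4, 2, 3, 5]
Added edge: 5->2
Position of 5 (7) > position of 2 (5). Must reorder: 5 must now come before 2.
Run Kahn's algorithm (break ties by smallest node id):
  initial in-degrees: [1, 0, 2, 2, 2, 1, 0, 1]
  ready (indeg=0): [1, 6]
  pop 1: indeg[0]->0 | ready=[0, 6] | order so far=[1]
  pop 0: indeg[3]->1 | ready=[6] | order so far=[1, 0]
  pop 6: indeg[4]->1; indeg[7]->0 | ready=[7] | order so far=[1, 0, 6]
  pop 7: indeg[4]->0; indeg[5]->0 | ready=[4, 5] | order so far=[1, 0, 6, 7]
  pop 4: indeg[2]->1; indeg[3]->0 | ready=[3, 5] | order so far=[1, 0, 6, 7, 4]
  pop 3: no out-edges | ready=[5] | order so far=[1, 0, 6, 7, 4, 3]
  pop 5: indeg[2]->0 | ready=[2] | order so far=[1, 0, 6, 7, 4, 3, 5]
  pop 2: no out-edges | ready=[] | order so far=[1, 0, 6, 7, 4, 3, 5, 2]
  Result: [1, 0, 6, 7, 4, 3, 5, 2]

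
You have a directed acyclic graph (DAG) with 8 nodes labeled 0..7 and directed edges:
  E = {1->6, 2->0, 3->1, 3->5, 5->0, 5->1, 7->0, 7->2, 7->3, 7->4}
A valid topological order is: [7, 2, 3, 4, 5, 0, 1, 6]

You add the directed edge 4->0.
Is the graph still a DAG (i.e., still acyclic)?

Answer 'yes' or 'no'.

Answer: yes

Derivation:
Given toposort: [7, 2, 3, 4, 5, 0, 1, 6]
Position of 4: index 3; position of 0: index 5
New edge 4->0: forward
Forward edge: respects the existing order. Still a DAG, same toposort still valid.
Still a DAG? yes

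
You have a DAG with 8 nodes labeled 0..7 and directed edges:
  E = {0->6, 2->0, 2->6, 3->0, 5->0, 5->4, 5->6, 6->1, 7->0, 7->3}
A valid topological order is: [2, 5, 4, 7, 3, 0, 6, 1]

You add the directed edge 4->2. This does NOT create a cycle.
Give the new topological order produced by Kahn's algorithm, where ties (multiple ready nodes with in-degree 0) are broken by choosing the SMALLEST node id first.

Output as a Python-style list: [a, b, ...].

Old toposort: [2, 5, 4, 7, 3, 0, 6, 1]
Added edge: 4->2
Position of 4 (2) > position of 2 (0). Must reorder: 4 must now come before 2.
Run Kahn's algorithm (break ties by smallest node id):
  initial in-degrees: [4, 1, 1, 1, 1, 0, 3, 0]
  ready (indeg=0): [5, 7]
  pop 5: indeg[0]->3; indeg[4]->0; indeg[6]->2 | ready=[4, 7] | order so far=[5]
  pop 4: indeg[2]->0 | ready=[2, 7] | order so far=[5, 4]
  pop 2: indeg[0]->2; indeg[6]->1 | ready=[7] | order so far=[5, 4, 2]
  pop 7: indeg[0]->1; indeg[3]->0 | ready=[3] | order so far=[5, 4, 2, 7]
  pop 3: indeg[0]->0 | ready=[0] | order so far=[5, 4, 2, 7, 3]
  pop 0: indeg[6]->0 | ready=[6] | order so far=[5, 4, 2, 7, 3, 0]
  pop 6: indeg[1]->0 | ready=[1] | order so far=[5, 4, 2, 7, 3, 0, 6]
  pop 1: no out-edges | ready=[] | order so far=[5, 4, 2, 7, 3, 0, 6, 1]
  Result: [5, 4, 2, 7, 3, 0, 6, 1]

Answer: [5, 4, 2, 7, 3, 0, 6, 1]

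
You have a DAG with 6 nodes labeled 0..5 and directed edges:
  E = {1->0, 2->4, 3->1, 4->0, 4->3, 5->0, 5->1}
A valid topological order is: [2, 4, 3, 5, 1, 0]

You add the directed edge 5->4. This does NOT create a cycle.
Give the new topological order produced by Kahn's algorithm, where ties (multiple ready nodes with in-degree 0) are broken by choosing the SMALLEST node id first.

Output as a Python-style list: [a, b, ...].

Answer: [2, 5, 4, 3, 1, 0]

Derivation:
Old toposort: [2, 4, 3, 5, 1, 0]
Added edge: 5->4
Position of 5 (3) > position of 4 (1). Must reorder: 5 must now come before 4.
Run Kahn's algorithm (break ties by smallest node id):
  initial in-degrees: [3, 2, 0, 1, 2, 0]
  ready (indeg=0): [2, 5]
  pop 2: indeg[4]->1 | ready=[5] | order so far=[2]
  pop 5: indeg[0]->2; indeg[1]->1; indeg[4]->0 | ready=[4] | order so far=[2, 5]
  pop 4: indeg[0]->1; indeg[3]->0 | ready=[3] | order so far=[2, 5, 4]
  pop 3: indeg[1]->0 | ready=[1] | order so far=[2, 5, 4, 3]
  pop 1: indeg[0]->0 | ready=[0] | order so far=[2, 5, 4, 3, 1]
  pop 0: no out-edges | ready=[] | order so far=[2, 5, 4, 3, 1, 0]
  Result: [2, 5, 4, 3, 1, 0]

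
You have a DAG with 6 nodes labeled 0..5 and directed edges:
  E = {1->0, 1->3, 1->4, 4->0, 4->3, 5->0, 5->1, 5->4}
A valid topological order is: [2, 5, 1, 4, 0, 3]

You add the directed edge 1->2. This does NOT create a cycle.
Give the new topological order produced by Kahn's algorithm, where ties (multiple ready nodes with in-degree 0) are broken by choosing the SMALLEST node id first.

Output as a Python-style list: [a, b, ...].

Old toposort: [2, 5, 1, 4, 0, 3]
Added edge: 1->2
Position of 1 (2) > position of 2 (0). Must reorder: 1 must now come before 2.
Run Kahn's algorithm (break ties by smallest node id):
  initial in-degrees: [3, 1, 1, 2, 2, 0]
  ready (indeg=0): [5]
  pop 5: indeg[0]->2; indeg[1]->0; indeg[4]->1 | ready=[1] | order so far=[5]
  pop 1: indeg[0]->1; indeg[2]->0; indeg[3]->1; indeg[4]->0 | ready=[2, 4] | order so far=[5, 1]
  pop 2: no out-edges | ready=[4] | order so far=[5, 1, 2]
  pop 4: indeg[0]->0; indeg[3]->0 | ready=[0, 3] | order so far=[5, 1, 2, 4]
  pop 0: no out-edges | ready=[3] | order so far=[5, 1, 2, 4, 0]
  pop 3: no out-edges | ready=[] | order so far=[5, 1, 2, 4, 0, 3]
  Result: [5, 1, 2, 4, 0, 3]

Answer: [5, 1, 2, 4, 0, 3]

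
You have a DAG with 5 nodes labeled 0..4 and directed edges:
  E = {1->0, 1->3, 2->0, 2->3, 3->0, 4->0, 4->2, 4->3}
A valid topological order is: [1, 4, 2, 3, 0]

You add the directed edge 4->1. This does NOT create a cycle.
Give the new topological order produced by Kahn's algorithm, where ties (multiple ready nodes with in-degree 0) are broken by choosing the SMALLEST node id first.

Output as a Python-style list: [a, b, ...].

Old toposort: [1, 4, 2, 3, 0]
Added edge: 4->1
Position of 4 (1) > position of 1 (0). Must reorder: 4 must now come before 1.
Run Kahn's algorithm (break ties by smallest node id):
  initial in-degrees: [4, 1, 1, 3, 0]
  ready (indeg=0): [4]
  pop 4: indeg[0]->3; indeg[1]->0; indeg[2]->0; indeg[3]->2 | ready=[1, 2] | order so far=[4]
  pop 1: indeg[0]->2; indeg[3]->1 | ready=[2] | order so far=[4, 1]
  pop 2: indeg[0]->1; indeg[3]->0 | ready=[3] | order so far=[4, 1, 2]
  pop 3: indeg[0]->0 | ready=[0] | order so far=[4, 1, 2, 3]
  pop 0: no out-edges | ready=[] | order so far=[4, 1, 2, 3, 0]
  Result: [4, 1, 2, 3, 0]

Answer: [4, 1, 2, 3, 0]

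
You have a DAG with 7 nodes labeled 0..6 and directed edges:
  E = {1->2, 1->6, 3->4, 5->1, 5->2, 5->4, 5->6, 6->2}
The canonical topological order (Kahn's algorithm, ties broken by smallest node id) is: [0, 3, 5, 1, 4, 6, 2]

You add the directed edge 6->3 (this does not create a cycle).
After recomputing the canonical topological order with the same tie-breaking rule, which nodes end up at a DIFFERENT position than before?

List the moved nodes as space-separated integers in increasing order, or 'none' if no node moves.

Answer: 1 2 3 4 5 6

Derivation:
Old toposort: [0, 3, 5, 1, 4, 6, 2]
Added edge 6->3
Recompute Kahn (smallest-id tiebreak):
  initial in-degrees: [0, 1, 3, 1, 2, 0, 2]
  ready (indeg=0): [0, 5]
  pop 0: no out-edges | ready=[5] | order so far=[0]
  pop 5: indeg[1]->0; indeg[2]->2; indeg[4]->1; indeg[6]->1 | ready=[1] | order so far=[0, 5]
  pop 1: indeg[2]->1; indeg[6]->0 | ready=[6] | order so far=[0, 5, 1]
  pop 6: indeg[2]->0; indeg[3]->0 | ready=[2, 3] | order so far=[0, 5, 1, 6]
  pop 2: no out-edges | ready=[3] | order so far=[0, 5, 1, 6, 2]
  pop 3: indeg[4]->0 | ready=[4] | order so far=[0, 5, 1, 6, 2, 3]
  pop 4: no out-edges | ready=[] | order so far=[0, 5, 1, 6, 2, 3, 4]
New canonical toposort: [0, 5, 1, 6, 2, 3, 4]
Compare positions:
  Node 0: index 0 -> 0 (same)
  Node 1: index 3 -> 2 (moved)
  Node 2: index 6 -> 4 (moved)
  Node 3: index 1 -> 5 (moved)
  Node 4: index 4 -> 6 (moved)
  Node 5: index 2 -> 1 (moved)
  Node 6: index 5 -> 3 (moved)
Nodes that changed position: 1 2 3 4 5 6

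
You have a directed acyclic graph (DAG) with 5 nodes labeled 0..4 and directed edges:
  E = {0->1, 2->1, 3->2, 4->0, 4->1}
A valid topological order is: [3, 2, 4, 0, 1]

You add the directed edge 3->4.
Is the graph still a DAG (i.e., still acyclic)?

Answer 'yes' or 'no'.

Answer: yes

Derivation:
Given toposort: [3, 2, 4, 0, 1]
Position of 3: index 0; position of 4: index 2
New edge 3->4: forward
Forward edge: respects the existing order. Still a DAG, same toposort still valid.
Still a DAG? yes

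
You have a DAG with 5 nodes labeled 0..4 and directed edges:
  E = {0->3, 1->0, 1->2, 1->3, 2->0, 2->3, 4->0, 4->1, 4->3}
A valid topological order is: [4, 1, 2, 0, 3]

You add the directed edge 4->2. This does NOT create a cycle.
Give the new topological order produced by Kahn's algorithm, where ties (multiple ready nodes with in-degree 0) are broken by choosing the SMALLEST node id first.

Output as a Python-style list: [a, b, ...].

Old toposort: [4, 1, 2, 0, 3]
Added edge: 4->2
Position of 4 (0) < position of 2 (2). Old order still valid.
Run Kahn's algorithm (break ties by smallest node id):
  initial in-degrees: [3, 1, 2, 4, 0]
  ready (indeg=0): [4]
  pop 4: indeg[0]->2; indeg[1]->0; indeg[2]->1; indeg[3]->3 | ready=[1] | order so far=[4]
  pop 1: indeg[0]->1; indeg[2]->0; indeg[3]->2 | ready=[2] | order so far=[4, 1]
  pop 2: indeg[0]->0; indeg[3]->1 | ready=[0] | order so far=[4, 1, 2]
  pop 0: indeg[3]->0 | ready=[3] | order so far=[4, 1, 2, 0]
  pop 3: no out-edges | ready=[] | order so far=[4, 1, 2, 0, 3]
  Result: [4, 1, 2, 0, 3]

Answer: [4, 1, 2, 0, 3]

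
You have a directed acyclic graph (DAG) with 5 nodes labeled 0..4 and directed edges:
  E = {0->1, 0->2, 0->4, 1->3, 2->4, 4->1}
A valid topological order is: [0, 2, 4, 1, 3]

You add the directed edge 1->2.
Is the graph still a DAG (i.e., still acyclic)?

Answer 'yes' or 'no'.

Given toposort: [0, 2, 4, 1, 3]
Position of 1: index 3; position of 2: index 1
New edge 1->2: backward (u after v in old order)
Backward edge: old toposort is now invalid. Check if this creates a cycle.
Does 2 already reach 1? Reachable from 2: [1, 2, 3, 4]. YES -> cycle!
Still a DAG? no

Answer: no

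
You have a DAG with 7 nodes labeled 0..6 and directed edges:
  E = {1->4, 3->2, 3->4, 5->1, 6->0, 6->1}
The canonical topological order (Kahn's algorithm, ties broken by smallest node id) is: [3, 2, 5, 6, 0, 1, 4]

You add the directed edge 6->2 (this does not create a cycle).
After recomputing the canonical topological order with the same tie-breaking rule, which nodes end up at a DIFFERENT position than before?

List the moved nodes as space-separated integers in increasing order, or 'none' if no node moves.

Old toposort: [3, 2, 5, 6, 0, 1, 4]
Added edge 6->2
Recompute Kahn (smallest-id tiebreak):
  initial in-degrees: [1, 2, 2, 0, 2, 0, 0]
  ready (indeg=0): [3, 5, 6]
  pop 3: indeg[2]->1; indeg[4]->1 | ready=[5, 6] | order so far=[3]
  pop 5: indeg[1]->1 | ready=[6] | order so far=[3, 5]
  pop 6: indeg[0]->0; indeg[1]->0; indeg[2]->0 | ready=[0, 1, 2] | order so far=[3, 5, 6]
  pop 0: no out-edges | ready=[1, 2] | order so far=[3, 5, 6, 0]
  pop 1: indeg[4]->0 | ready=[2, 4] | order so far=[3, 5, 6, 0, 1]
  pop 2: no out-edges | ready=[4] | order so far=[3, 5, 6, 0, 1, 2]
  pop 4: no out-edges | ready=[] | order so far=[3, 5, 6, 0, 1, 2, 4]
New canonical toposort: [3, 5, 6, 0, 1, 2, 4]
Compare positions:
  Node 0: index 4 -> 3 (moved)
  Node 1: index 5 -> 4 (moved)
  Node 2: index 1 -> 5 (moved)
  Node 3: index 0 -> 0 (same)
  Node 4: index 6 -> 6 (same)
  Node 5: index 2 -> 1 (moved)
  Node 6: index 3 -> 2 (moved)
Nodes that changed position: 0 1 2 5 6

Answer: 0 1 2 5 6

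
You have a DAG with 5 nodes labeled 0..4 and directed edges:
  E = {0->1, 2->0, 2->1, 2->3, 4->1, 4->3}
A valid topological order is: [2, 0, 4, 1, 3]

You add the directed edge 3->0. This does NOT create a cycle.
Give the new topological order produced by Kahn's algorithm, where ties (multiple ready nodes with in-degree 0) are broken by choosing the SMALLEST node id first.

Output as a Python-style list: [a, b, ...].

Old toposort: [2, 0, 4, 1, 3]
Added edge: 3->0
Position of 3 (4) > position of 0 (1). Must reorder: 3 must now come before 0.
Run Kahn's algorithm (break ties by smallest node id):
  initial in-degrees: [2, 3, 0, 2, 0]
  ready (indeg=0): [2, 4]
  pop 2: indeg[0]->1; indeg[1]->2; indeg[3]->1 | ready=[4] | order so far=[2]
  pop 4: indeg[1]->1; indeg[3]->0 | ready=[3] | order so far=[2, 4]
  pop 3: indeg[0]->0 | ready=[0] | order so far=[2, 4, 3]
  pop 0: indeg[1]->0 | ready=[1] | order so far=[2, 4, 3, 0]
  pop 1: no out-edges | ready=[] | order so far=[2, 4, 3, 0, 1]
  Result: [2, 4, 3, 0, 1]

Answer: [2, 4, 3, 0, 1]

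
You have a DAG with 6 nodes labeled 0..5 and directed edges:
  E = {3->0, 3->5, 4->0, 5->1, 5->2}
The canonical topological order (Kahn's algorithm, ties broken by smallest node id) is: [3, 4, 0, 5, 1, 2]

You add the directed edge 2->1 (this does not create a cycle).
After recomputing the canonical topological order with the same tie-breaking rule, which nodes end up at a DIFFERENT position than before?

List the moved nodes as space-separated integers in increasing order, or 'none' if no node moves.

Answer: 1 2

Derivation:
Old toposort: [3, 4, 0, 5, 1, 2]
Added edge 2->1
Recompute Kahn (smallest-id tiebreak):
  initial in-degrees: [2, 2, 1, 0, 0, 1]
  ready (indeg=0): [3, 4]
  pop 3: indeg[0]->1; indeg[5]->0 | ready=[4, 5] | order so far=[3]
  pop 4: indeg[0]->0 | ready=[0, 5] | order so far=[3, 4]
  pop 0: no out-edges | ready=[5] | order so far=[3, 4, 0]
  pop 5: indeg[1]->1; indeg[2]->0 | ready=[2] | order so far=[3, 4, 0, 5]
  pop 2: indeg[1]->0 | ready=[1] | order so far=[3, 4, 0, 5, 2]
  pop 1: no out-edges | ready=[] | order so far=[3, 4, 0, 5, 2, 1]
New canonical toposort: [3, 4, 0, 5, 2, 1]
Compare positions:
  Node 0: index 2 -> 2 (same)
  Node 1: index 4 -> 5 (moved)
  Node 2: index 5 -> 4 (moved)
  Node 3: index 0 -> 0 (same)
  Node 4: index 1 -> 1 (same)
  Node 5: index 3 -> 3 (same)
Nodes that changed position: 1 2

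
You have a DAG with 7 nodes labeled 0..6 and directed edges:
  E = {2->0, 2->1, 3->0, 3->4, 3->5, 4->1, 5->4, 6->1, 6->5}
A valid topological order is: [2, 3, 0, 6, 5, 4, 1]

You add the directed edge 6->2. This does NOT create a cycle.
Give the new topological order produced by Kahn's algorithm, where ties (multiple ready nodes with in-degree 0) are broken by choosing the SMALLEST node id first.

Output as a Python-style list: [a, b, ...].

Answer: [3, 6, 2, 0, 5, 4, 1]

Derivation:
Old toposort: [2, 3, 0, 6, 5, 4, 1]
Added edge: 6->2
Position of 6 (3) > position of 2 (0). Must reorder: 6 must now come before 2.
Run Kahn's algorithm (break ties by smallest node id):
  initial in-degrees: [2, 3, 1, 0, 2, 2, 0]
  ready (indeg=0): [3, 6]
  pop 3: indeg[0]->1; indeg[4]->1; indeg[5]->1 | ready=[6] | order so far=[3]
  pop 6: indeg[1]->2; indeg[2]->0; indeg[5]->0 | ready=[2, 5] | order so far=[3, 6]
  pop 2: indeg[0]->0; indeg[1]->1 | ready=[0, 5] | order so far=[3, 6, 2]
  pop 0: no out-edges | ready=[5] | order so far=[3, 6, 2, 0]
  pop 5: indeg[4]->0 | ready=[4] | order so far=[3, 6, 2, 0, 5]
  pop 4: indeg[1]->0 | ready=[1] | order so far=[3, 6, 2, 0, 5, 4]
  pop 1: no out-edges | ready=[] | order so far=[3, 6, 2, 0, 5, 4, 1]
  Result: [3, 6, 2, 0, 5, 4, 1]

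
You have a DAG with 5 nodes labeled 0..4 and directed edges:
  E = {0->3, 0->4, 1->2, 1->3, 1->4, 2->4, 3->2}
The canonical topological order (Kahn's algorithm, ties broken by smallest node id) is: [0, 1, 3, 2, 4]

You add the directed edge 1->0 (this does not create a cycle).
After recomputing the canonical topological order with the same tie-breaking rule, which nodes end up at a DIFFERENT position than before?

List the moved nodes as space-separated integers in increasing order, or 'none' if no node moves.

Old toposort: [0, 1, 3, 2, 4]
Added edge 1->0
Recompute Kahn (smallest-id tiebreak):
  initial in-degrees: [1, 0, 2, 2, 3]
  ready (indeg=0): [1]
  pop 1: indeg[0]->0; indeg[2]->1; indeg[3]->1; indeg[4]->2 | ready=[0] | order so far=[1]
  pop 0: indeg[3]->0; indeg[4]->1 | ready=[3] | order so far=[1, 0]
  pop 3: indeg[2]->0 | ready=[2] | order so far=[1, 0, 3]
  pop 2: indeg[4]->0 | ready=[4] | order so far=[1, 0, 3, 2]
  pop 4: no out-edges | ready=[] | order so far=[1, 0, 3, 2, 4]
New canonical toposort: [1, 0, 3, 2, 4]
Compare positions:
  Node 0: index 0 -> 1 (moved)
  Node 1: index 1 -> 0 (moved)
  Node 2: index 3 -> 3 (same)
  Node 3: index 2 -> 2 (same)
  Node 4: index 4 -> 4 (same)
Nodes that changed position: 0 1

Answer: 0 1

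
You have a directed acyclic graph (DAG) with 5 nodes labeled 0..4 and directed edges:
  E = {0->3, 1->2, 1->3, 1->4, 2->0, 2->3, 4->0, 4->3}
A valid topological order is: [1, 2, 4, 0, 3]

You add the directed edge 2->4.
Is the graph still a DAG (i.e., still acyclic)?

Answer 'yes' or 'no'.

Answer: yes

Derivation:
Given toposort: [1, 2, 4, 0, 3]
Position of 2: index 1; position of 4: index 2
New edge 2->4: forward
Forward edge: respects the existing order. Still a DAG, same toposort still valid.
Still a DAG? yes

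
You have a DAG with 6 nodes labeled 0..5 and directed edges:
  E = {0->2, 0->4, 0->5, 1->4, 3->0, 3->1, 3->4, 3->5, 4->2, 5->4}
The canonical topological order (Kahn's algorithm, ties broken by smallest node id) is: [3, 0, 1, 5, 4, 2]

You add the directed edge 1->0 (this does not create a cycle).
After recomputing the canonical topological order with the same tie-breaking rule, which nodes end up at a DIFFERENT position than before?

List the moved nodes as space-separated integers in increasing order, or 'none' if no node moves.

Old toposort: [3, 0, 1, 5, 4, 2]
Added edge 1->0
Recompute Kahn (smallest-id tiebreak):
  initial in-degrees: [2, 1, 2, 0, 4, 2]
  ready (indeg=0): [3]
  pop 3: indeg[0]->1; indeg[1]->0; indeg[4]->3; indeg[5]->1 | ready=[1] | order so far=[3]
  pop 1: indeg[0]->0; indeg[4]->2 | ready=[0] | order so far=[3, 1]
  pop 0: indeg[2]->1; indeg[4]->1; indeg[5]->0 | ready=[5] | order so far=[3, 1, 0]
  pop 5: indeg[4]->0 | ready=[4] | order so far=[3, 1, 0, 5]
  pop 4: indeg[2]->0 | ready=[2] | order so far=[3, 1, 0, 5, 4]
  pop 2: no out-edges | ready=[] | order so far=[3, 1, 0, 5, 4, 2]
New canonical toposort: [3, 1, 0, 5, 4, 2]
Compare positions:
  Node 0: index 1 -> 2 (moved)
  Node 1: index 2 -> 1 (moved)
  Node 2: index 5 -> 5 (same)
  Node 3: index 0 -> 0 (same)
  Node 4: index 4 -> 4 (same)
  Node 5: index 3 -> 3 (same)
Nodes that changed position: 0 1

Answer: 0 1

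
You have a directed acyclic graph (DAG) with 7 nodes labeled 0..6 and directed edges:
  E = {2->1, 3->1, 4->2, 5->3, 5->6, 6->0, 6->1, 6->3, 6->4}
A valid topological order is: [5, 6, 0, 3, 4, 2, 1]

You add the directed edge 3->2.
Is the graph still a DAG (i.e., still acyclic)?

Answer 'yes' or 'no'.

Answer: yes

Derivation:
Given toposort: [5, 6, 0, 3, 4, 2, 1]
Position of 3: index 3; position of 2: index 5
New edge 3->2: forward
Forward edge: respects the existing order. Still a DAG, same toposort still valid.
Still a DAG? yes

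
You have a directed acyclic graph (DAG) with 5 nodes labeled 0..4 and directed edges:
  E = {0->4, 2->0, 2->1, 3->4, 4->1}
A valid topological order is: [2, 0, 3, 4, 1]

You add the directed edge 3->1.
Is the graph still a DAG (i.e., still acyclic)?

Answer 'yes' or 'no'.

Given toposort: [2, 0, 3, 4, 1]
Position of 3: index 2; position of 1: index 4
New edge 3->1: forward
Forward edge: respects the existing order. Still a DAG, same toposort still valid.
Still a DAG? yes

Answer: yes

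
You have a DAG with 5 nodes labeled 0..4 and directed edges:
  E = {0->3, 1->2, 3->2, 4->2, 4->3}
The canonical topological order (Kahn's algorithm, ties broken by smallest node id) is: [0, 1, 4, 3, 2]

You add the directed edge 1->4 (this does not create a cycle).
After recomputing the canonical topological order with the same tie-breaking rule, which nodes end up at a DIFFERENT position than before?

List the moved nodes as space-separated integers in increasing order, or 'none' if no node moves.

Answer: none

Derivation:
Old toposort: [0, 1, 4, 3, 2]
Added edge 1->4
Recompute Kahn (smallest-id tiebreak):
  initial in-degrees: [0, 0, 3, 2, 1]
  ready (indeg=0): [0, 1]
  pop 0: indeg[3]->1 | ready=[1] | order so far=[0]
  pop 1: indeg[2]->2; indeg[4]->0 | ready=[4] | order so far=[0, 1]
  pop 4: indeg[2]->1; indeg[3]->0 | ready=[3] | order so far=[0, 1, 4]
  pop 3: indeg[2]->0 | ready=[2] | order so far=[0, 1, 4, 3]
  pop 2: no out-edges | ready=[] | order so far=[0, 1, 4, 3, 2]
New canonical toposort: [0, 1, 4, 3, 2]
Compare positions:
  Node 0: index 0 -> 0 (same)
  Node 1: index 1 -> 1 (same)
  Node 2: index 4 -> 4 (same)
  Node 3: index 3 -> 3 (same)
  Node 4: index 2 -> 2 (same)
Nodes that changed position: none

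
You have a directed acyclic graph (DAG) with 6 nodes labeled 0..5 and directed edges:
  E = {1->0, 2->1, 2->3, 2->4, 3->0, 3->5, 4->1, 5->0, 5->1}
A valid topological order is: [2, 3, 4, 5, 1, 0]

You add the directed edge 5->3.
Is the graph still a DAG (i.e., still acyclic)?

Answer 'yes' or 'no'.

Answer: no

Derivation:
Given toposort: [2, 3, 4, 5, 1, 0]
Position of 5: index 3; position of 3: index 1
New edge 5->3: backward (u after v in old order)
Backward edge: old toposort is now invalid. Check if this creates a cycle.
Does 3 already reach 5? Reachable from 3: [0, 1, 3, 5]. YES -> cycle!
Still a DAG? no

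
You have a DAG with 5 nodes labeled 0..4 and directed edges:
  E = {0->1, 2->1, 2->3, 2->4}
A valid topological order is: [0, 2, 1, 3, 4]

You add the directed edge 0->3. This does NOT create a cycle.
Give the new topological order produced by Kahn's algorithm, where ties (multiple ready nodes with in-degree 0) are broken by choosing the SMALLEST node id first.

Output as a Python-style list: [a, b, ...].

Answer: [0, 2, 1, 3, 4]

Derivation:
Old toposort: [0, 2, 1, 3, 4]
Added edge: 0->3
Position of 0 (0) < position of 3 (3). Old order still valid.
Run Kahn's algorithm (break ties by smallest node id):
  initial in-degrees: [0, 2, 0, 2, 1]
  ready (indeg=0): [0, 2]
  pop 0: indeg[1]->1; indeg[3]->1 | ready=[2] | order so far=[0]
  pop 2: indeg[1]->0; indeg[3]->0; indeg[4]->0 | ready=[1, 3, 4] | order so far=[0, 2]
  pop 1: no out-edges | ready=[3, 4] | order so far=[0, 2, 1]
  pop 3: no out-edges | ready=[4] | order so far=[0, 2, 1, 3]
  pop 4: no out-edges | ready=[] | order so far=[0, 2, 1, 3, 4]
  Result: [0, 2, 1, 3, 4]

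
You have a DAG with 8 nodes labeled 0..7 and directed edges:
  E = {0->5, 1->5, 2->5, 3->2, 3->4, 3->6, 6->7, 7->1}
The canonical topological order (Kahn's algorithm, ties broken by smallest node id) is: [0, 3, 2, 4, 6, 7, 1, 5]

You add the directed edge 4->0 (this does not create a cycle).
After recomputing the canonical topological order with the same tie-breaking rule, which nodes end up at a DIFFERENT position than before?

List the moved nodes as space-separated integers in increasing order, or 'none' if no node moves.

Answer: 0 2 3 4

Derivation:
Old toposort: [0, 3, 2, 4, 6, 7, 1, 5]
Added edge 4->0
Recompute Kahn (smallest-id tiebreak):
  initial in-degrees: [1, 1, 1, 0, 1, 3, 1, 1]
  ready (indeg=0): [3]
  pop 3: indeg[2]->0; indeg[4]->0; indeg[6]->0 | ready=[2, 4, 6] | order so far=[3]
  pop 2: indeg[5]->2 | ready=[4, 6] | order so far=[3, 2]
  pop 4: indeg[0]->0 | ready=[0, 6] | order so far=[3, 2, 4]
  pop 0: indeg[5]->1 | ready=[6] | order so far=[3, 2, 4, 0]
  pop 6: indeg[7]->0 | ready=[7] | order so far=[3, 2, 4, 0, 6]
  pop 7: indeg[1]->0 | ready=[1] | order so far=[3, 2, 4, 0, 6, 7]
  pop 1: indeg[5]->0 | ready=[5] | order so far=[3, 2, 4, 0, 6, 7, 1]
  pop 5: no out-edges | ready=[] | order so far=[3, 2, 4, 0, 6, 7, 1, 5]
New canonical toposort: [3, 2, 4, 0, 6, 7, 1, 5]
Compare positions:
  Node 0: index 0 -> 3 (moved)
  Node 1: index 6 -> 6 (same)
  Node 2: index 2 -> 1 (moved)
  Node 3: index 1 -> 0 (moved)
  Node 4: index 3 -> 2 (moved)
  Node 5: index 7 -> 7 (same)
  Node 6: index 4 -> 4 (same)
  Node 7: index 5 -> 5 (same)
Nodes that changed position: 0 2 3 4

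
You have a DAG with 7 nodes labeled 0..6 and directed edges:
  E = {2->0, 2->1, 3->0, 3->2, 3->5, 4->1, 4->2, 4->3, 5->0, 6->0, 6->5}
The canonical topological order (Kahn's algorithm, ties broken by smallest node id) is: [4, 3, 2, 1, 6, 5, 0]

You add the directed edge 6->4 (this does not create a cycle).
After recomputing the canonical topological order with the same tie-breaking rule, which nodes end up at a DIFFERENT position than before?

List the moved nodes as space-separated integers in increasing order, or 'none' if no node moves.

Answer: 1 2 3 4 6

Derivation:
Old toposort: [4, 3, 2, 1, 6, 5, 0]
Added edge 6->4
Recompute Kahn (smallest-id tiebreak):
  initial in-degrees: [4, 2, 2, 1, 1, 2, 0]
  ready (indeg=0): [6]
  pop 6: indeg[0]->3; indeg[4]->0; indeg[5]->1 | ready=[4] | order so far=[6]
  pop 4: indeg[1]->1; indeg[2]->1; indeg[3]->0 | ready=[3] | order so far=[6, 4]
  pop 3: indeg[0]->2; indeg[2]->0; indeg[5]->0 | ready=[2, 5] | order so far=[6, 4, 3]
  pop 2: indeg[0]->1; indeg[1]->0 | ready=[1, 5] | order so far=[6, 4, 3, 2]
  pop 1: no out-edges | ready=[5] | order so far=[6, 4, 3, 2, 1]
  pop 5: indeg[0]->0 | ready=[0] | order so far=[6, 4, 3, 2, 1, 5]
  pop 0: no out-edges | ready=[] | order so far=[6, 4, 3, 2, 1, 5, 0]
New canonical toposort: [6, 4, 3, 2, 1, 5, 0]
Compare positions:
  Node 0: index 6 -> 6 (same)
  Node 1: index 3 -> 4 (moved)
  Node 2: index 2 -> 3 (moved)
  Node 3: index 1 -> 2 (moved)
  Node 4: index 0 -> 1 (moved)
  Node 5: index 5 -> 5 (same)
  Node 6: index 4 -> 0 (moved)
Nodes that changed position: 1 2 3 4 6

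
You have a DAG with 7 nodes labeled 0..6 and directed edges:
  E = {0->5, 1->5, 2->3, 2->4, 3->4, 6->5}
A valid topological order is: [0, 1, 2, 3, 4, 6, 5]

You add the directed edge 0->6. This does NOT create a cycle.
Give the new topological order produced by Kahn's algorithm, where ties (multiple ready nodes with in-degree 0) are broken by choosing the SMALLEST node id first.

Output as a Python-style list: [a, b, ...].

Answer: [0, 1, 2, 3, 4, 6, 5]

Derivation:
Old toposort: [0, 1, 2, 3, 4, 6, 5]
Added edge: 0->6
Position of 0 (0) < position of 6 (5). Old order still valid.
Run Kahn's algorithm (break ties by smallest node id):
  initial in-degrees: [0, 0, 0, 1, 2, 3, 1]
  ready (indeg=0): [0, 1, 2]
  pop 0: indeg[5]->2; indeg[6]->0 | ready=[1, 2, 6] | order so far=[0]
  pop 1: indeg[5]->1 | ready=[2, 6] | order so far=[0, 1]
  pop 2: indeg[3]->0; indeg[4]->1 | ready=[3, 6] | order so far=[0, 1, 2]
  pop 3: indeg[4]->0 | ready=[4, 6] | order so far=[0, 1, 2, 3]
  pop 4: no out-edges | ready=[6] | order so far=[0, 1, 2, 3, 4]
  pop 6: indeg[5]->0 | ready=[5] | order so far=[0, 1, 2, 3, 4, 6]
  pop 5: no out-edges | ready=[] | order so far=[0, 1, 2, 3, 4, 6, 5]
  Result: [0, 1, 2, 3, 4, 6, 5]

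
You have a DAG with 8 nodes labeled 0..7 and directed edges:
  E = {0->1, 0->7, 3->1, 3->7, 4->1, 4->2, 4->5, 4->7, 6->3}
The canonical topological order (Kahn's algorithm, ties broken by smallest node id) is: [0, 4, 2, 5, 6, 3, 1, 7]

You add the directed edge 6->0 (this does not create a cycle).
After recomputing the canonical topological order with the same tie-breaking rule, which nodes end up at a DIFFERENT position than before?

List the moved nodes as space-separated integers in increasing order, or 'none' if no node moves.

Old toposort: [0, 4, 2, 5, 6, 3, 1, 7]
Added edge 6->0
Recompute Kahn (smallest-id tiebreak):
  initial in-degrees: [1, 3, 1, 1, 0, 1, 0, 3]
  ready (indeg=0): [4, 6]
  pop 4: indeg[1]->2; indeg[2]->0; indeg[5]->0; indeg[7]->2 | ready=[2, 5, 6] | order so far=[4]
  pop 2: no out-edges | ready=[5, 6] | order so far=[4, 2]
  pop 5: no out-edges | ready=[6] | order so far=[4, 2, 5]
  pop 6: indeg[0]->0; indeg[3]->0 | ready=[0, 3] | order so far=[4, 2, 5, 6]
  pop 0: indeg[1]->1; indeg[7]->1 | ready=[3] | order so far=[4, 2, 5, 6, 0]
  pop 3: indeg[1]->0; indeg[7]->0 | ready=[1, 7] | order so far=[4, 2, 5, 6, 0, 3]
  pop 1: no out-edges | ready=[7] | order so far=[4, 2, 5, 6, 0, 3, 1]
  pop 7: no out-edges | ready=[] | order so far=[4, 2, 5, 6, 0, 3, 1, 7]
New canonical toposort: [4, 2, 5, 6, 0, 3, 1, 7]
Compare positions:
  Node 0: index 0 -> 4 (moved)
  Node 1: index 6 -> 6 (same)
  Node 2: index 2 -> 1 (moved)
  Node 3: index 5 -> 5 (same)
  Node 4: index 1 -> 0 (moved)
  Node 5: index 3 -> 2 (moved)
  Node 6: index 4 -> 3 (moved)
  Node 7: index 7 -> 7 (same)
Nodes that changed position: 0 2 4 5 6

Answer: 0 2 4 5 6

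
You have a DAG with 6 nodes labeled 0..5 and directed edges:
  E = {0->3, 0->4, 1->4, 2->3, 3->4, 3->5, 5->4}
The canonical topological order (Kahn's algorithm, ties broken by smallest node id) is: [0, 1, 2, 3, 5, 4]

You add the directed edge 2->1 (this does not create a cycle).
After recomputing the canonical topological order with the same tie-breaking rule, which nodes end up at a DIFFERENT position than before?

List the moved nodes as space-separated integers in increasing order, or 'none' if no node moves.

Answer: 1 2

Derivation:
Old toposort: [0, 1, 2, 3, 5, 4]
Added edge 2->1
Recompute Kahn (smallest-id tiebreak):
  initial in-degrees: [0, 1, 0, 2, 4, 1]
  ready (indeg=0): [0, 2]
  pop 0: indeg[3]->1; indeg[4]->3 | ready=[2] | order so far=[0]
  pop 2: indeg[1]->0; indeg[3]->0 | ready=[1, 3] | order so far=[0, 2]
  pop 1: indeg[4]->2 | ready=[3] | order so far=[0, 2, 1]
  pop 3: indeg[4]->1; indeg[5]->0 | ready=[5] | order so far=[0, 2, 1, 3]
  pop 5: indeg[4]->0 | ready=[4] | order so far=[0, 2, 1, 3, 5]
  pop 4: no out-edges | ready=[] | order so far=[0, 2, 1, 3, 5, 4]
New canonical toposort: [0, 2, 1, 3, 5, 4]
Compare positions:
  Node 0: index 0 -> 0 (same)
  Node 1: index 1 -> 2 (moved)
  Node 2: index 2 -> 1 (moved)
  Node 3: index 3 -> 3 (same)
  Node 4: index 5 -> 5 (same)
  Node 5: index 4 -> 4 (same)
Nodes that changed position: 1 2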